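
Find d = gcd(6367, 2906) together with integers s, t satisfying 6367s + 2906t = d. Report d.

1

Apply Euclid's algorithm to 6367 and 2906:
6367 = 2·2906 + 555
2906 = 5·555 + 131
555 = 4·131 + 31
131 = 4·31 + 7
31 = 4·7 + 3
7 = 2·3 + 1
3 = 3·1 + 0
gcd(6367, 2906) = 1.
Express as a combination:
1 = 7 − 2·3
1 = −2·31 + 9·7
1 = 9·131 − 38·31
1 = −38·555 + 161·131
1 = 161·2906 − 843·555
1 = −843·6367 + 1847·2906
So 1 = (-843)·6367 + (1847)·2906.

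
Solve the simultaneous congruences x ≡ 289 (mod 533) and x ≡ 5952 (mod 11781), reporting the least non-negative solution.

Write x = 289 + 533·k. Then 533·k ≡ 5952 − 289 ≡ 5663 (mod 11781).
Need 533⁻¹ mod 11781. Extended Euclid on (11781, 533):
11781 = 22·533 + 55
533 = 9·55 + 38
55 = 1·38 + 17
38 = 2·17 + 4
17 = 4·4 + 1
4 = 4·1 + 0
Back-substitute:
1 = 17 − 4·4
1 = −4·38 + 9·17
1 = 9·55 − 13·38
1 = −13·533 + 126·55
1 = 126·11781 − 2785·533
533⁻¹ ≡ 8996 (mod 11781), so k ≡ 8996·5663 ≡ 3304 (mod 11781).
x = 289 + 533·3304 = 1761321.

1761321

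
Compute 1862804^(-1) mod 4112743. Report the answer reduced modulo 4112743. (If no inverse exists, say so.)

131615

Apply the Euclidean algorithm to 4112743 and 1862804:
4112743 = 2*1862804 + 387135
1862804 = 4*387135 + 314264
387135 = 1*314264 + 72871
314264 = 4*72871 + 22780
72871 = 3*22780 + 4531
22780 = 5*4531 + 125
4531 = 36*125 + 31
125 = 4*31 + 1
31 = 31*1 + 0
Since gcd(1862804, 4112743) = 1, back-substitute to write 1 as a combination:
1 = 125 − 4·31
1 = −4·4531 + 145·125
1 = 145·22780 − 729·4531
1 = −729·72871 + 2332·22780
1 = 2332·314264 − 10057·72871
1 = −10057·387135 + 12389·314264
1 = 12389·1862804 − 59613·387135
1 = −59613·4112743 + 131615·1862804
So 1862804·131615 ≡ 1 (mod 4112743).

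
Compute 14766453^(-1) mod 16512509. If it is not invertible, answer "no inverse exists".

Compute gcd(14766453, 16512509):
16512509 = 1·14766453 + 1746056
14766453 = 8·1746056 + 798005
1746056 = 2·798005 + 150046
798005 = 5·150046 + 47775
150046 = 3·47775 + 6721
47775 = 7·6721 + 728
6721 = 9·728 + 169
728 = 4·169 + 52
169 = 3·52 + 13
52 = 4·13 + 0
gcd(14766453, 16512509) = 13 ≠ 1, so 14766453 has no multiplicative inverse modulo 16512509.

no inverse exists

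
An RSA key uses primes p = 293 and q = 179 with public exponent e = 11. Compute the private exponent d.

φ(n) = (p−1)(q−1) = 292·178 = 51976.
Need d with 11·d ≡ 1 (mod 51976). Apply the extended Euclidean algorithm:
51976 = 4725*11 + 1
11 = 11*1 + 0
Back-substitute:
1 = 51976 − 4725·11
So 11·(-4725) ≡ 1 (mod 51976), hence d ≡ -4725 ≡ 47251 (mod 51976).

47251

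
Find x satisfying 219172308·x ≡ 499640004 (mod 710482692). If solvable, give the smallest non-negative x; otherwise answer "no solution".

First find gcd(219172308, 710482692):
710482692 = 3·219172308 + 52965768
219172308 = 4·52965768 + 7309236
52965768 = 7·7309236 + 1801116
7309236 = 4·1801116 + 104772
1801116 = 17·104772 + 19992
104772 = 5·19992 + 4812
19992 = 4·4812 + 744
4812 = 6·744 + 348
744 = 2·348 + 48
348 = 7·48 + 12
48 = 4·12 + 0
gcd = 12 and 12 | 499640004, so solutions exist. Divide through by 12: 18264359x ≡ 41636667 (mod 59206891).
Now find 18264359⁻¹ mod 59206891:
59206891 = 3·18264359 + 4413814
18264359 = 4·4413814 + 609103
4413814 = 7·609103 + 150093
609103 = 4·150093 + 8731
150093 = 17·8731 + 1666
8731 = 5·1666 + 401
1666 = 4·401 + 62
401 = 6·62 + 29
62 = 2·29 + 4
29 = 7·4 + 1
4 = 4·1 + 0
Back-substitute:
1 = 29 − 7·4
1 = −7·62 + 15·29
1 = 15·401 − 97·62
1 = −97·1666 + 403·401
1 = 403·8731 − 2112·1666
1 = −2112·150093 + 36307·8731
1 = 36307·609103 − 147340·150093
1 = −147340·4413814 + 1067687·609103
1 = 1067687·18264359 − 4418088·4413814
1 = −4418088·59206891 + 14321951·18264359
So 18264359⁻¹ ≡ 14321951 (mod 59206891).
Then x ≡ 14321951·41636667 ≡ 56803356 (mod 59206891); the smallest non-negative solution is x = 56803356.

56803356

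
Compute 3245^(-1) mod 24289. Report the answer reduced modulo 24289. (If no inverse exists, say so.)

Extended Euclidean algorithm:
24289 = 7×3245 + 1574
3245 = 2×1574 + 97
1574 = 16×97 + 22
97 = 4×22 + 9
22 = 2×9 + 4
9 = 2×4 + 1
4 = 4×1 + 0
Since gcd(3245, 24289) = 1, back-substitute to write 1 as a combination:
1 = 9 − 2·4
1 = −2·22 + 5·9
1 = 5·97 − 22·22
1 = −22·1574 + 357·97
1 = 357·3245 − 736·1574
1 = −736·24289 + 5509·3245
So 3245·5509 ≡ 1 (mod 24289).

5509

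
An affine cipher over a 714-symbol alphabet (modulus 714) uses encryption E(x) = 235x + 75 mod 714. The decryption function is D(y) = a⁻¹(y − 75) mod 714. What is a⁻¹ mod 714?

gcd(714, 235) by repeated division:
714 = 3×235 + 9
235 = 26×9 + 1
9 = 9×1 + 0
gcd = 1, so the inverse exists. Back-substitute:
1 = 235 − 26·9
1 = −26·714 + 79·235
So 235·79 ≡ 1 (mod 714).

79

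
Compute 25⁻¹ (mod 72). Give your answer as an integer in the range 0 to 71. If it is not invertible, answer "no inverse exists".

Extended Euclidean algorithm:
72 = 2*25 + 22
25 = 1*22 + 3
22 = 7*3 + 1
3 = 3*1 + 0
gcd = 1, so the inverse exists. Back-substitute:
1 = 22 − 7·3
1 = −7·25 + 8·22
1 = 8·72 − 23·25
Thus 25·(-23) ≡ 1 (mod 72); reducing, -23 mod 72 = 49.

49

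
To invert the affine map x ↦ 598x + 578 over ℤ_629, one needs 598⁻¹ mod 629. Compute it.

Run Euclid on (629, 598):
629 = 1*598 + 31
598 = 19*31 + 9
31 = 3*9 + 4
9 = 2*4 + 1
4 = 4*1 + 0
Since gcd(598, 629) = 1, back-substitute to write 1 as a combination:
1 = 9 − 2·4
1 = −2·31 + 7·9
1 = 7·598 − 135·31
1 = −135·629 + 142·598
So 598·142 ≡ 1 (mod 629).

142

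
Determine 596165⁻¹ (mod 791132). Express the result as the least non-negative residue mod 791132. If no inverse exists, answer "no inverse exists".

536669

Extended Euclidean algorithm:
791132 = 1×596165 + 194967
596165 = 3×194967 + 11264
194967 = 17×11264 + 3479
11264 = 3×3479 + 827
3479 = 4×827 + 171
827 = 4×171 + 143
171 = 1×143 + 28
143 = 5×28 + 3
28 = 9×3 + 1
3 = 3×1 + 0
Since gcd(596165, 791132) = 1, back-substitute to write 1 as a combination:
1 = 28 − 9·3
1 = −9·143 + 46·28
1 = 46·171 − 55·143
1 = −55·827 + 266·171
1 = 266·3479 − 1119·827
1 = −1119·11264 + 3623·3479
1 = 3623·194967 − 62710·11264
1 = −62710·596165 + 191753·194967
1 = 191753·791132 − 254463·596165
So 596165·(-254463) ≡ 1 (mod 791132), and -254463 ≡ 536669 (mod 791132).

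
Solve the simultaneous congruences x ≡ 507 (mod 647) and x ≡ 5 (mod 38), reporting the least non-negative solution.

19917

Write x = 507 + 647·k. Then 647·k ≡ 5 − 507 ≡ 30 (mod 38).
Need 647⁻¹ mod 38. Extended Euclid on (38, 1):
38 = 38*1 + 0
647⁻¹ ≡ 1 (mod 38), so k ≡ 1·30 ≡ 30 (mod 38).
x = 507 + 647·30 = 19917.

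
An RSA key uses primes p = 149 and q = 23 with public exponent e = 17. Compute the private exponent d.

φ(n) = (p−1)(q−1) = 148·22 = 3256.
Need d with 17·d ≡ 1 (mod 3256). Apply the extended Euclidean algorithm:
3256 = 191·17 + 9
17 = 1·9 + 8
9 = 1·8 + 1
8 = 8·1 + 0
Back-substitute:
1 = 9 − 8
1 = −17 + 2·9
1 = 2·3256 − 383·17
So 17·(-383) ≡ 1 (mod 3256), hence d ≡ -383 ≡ 2873 (mod 3256).

2873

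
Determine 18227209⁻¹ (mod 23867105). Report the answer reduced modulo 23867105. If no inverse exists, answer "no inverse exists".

gcd(23867105, 18227209) by repeated division:
23867105 = 1·18227209 + 5639896
18227209 = 3·5639896 + 1307521
5639896 = 4·1307521 + 409812
1307521 = 3·409812 + 78085
409812 = 5·78085 + 19387
78085 = 4·19387 + 537
19387 = 36·537 + 55
537 = 9·55 + 42
55 = 1·42 + 13
42 = 3·13 + 3
13 = 4·3 + 1
3 = 3·1 + 0
gcd = 1, so the inverse exists. Back-substitute:
1 = 13 − 4·3
1 = −4·42 + 13·13
1 = 13·55 − 17·42
1 = −17·537 + 166·55
1 = 166·19387 − 5993·537
1 = −5993·78085 + 24138·19387
1 = 24138·409812 − 126683·78085
1 = −126683·1307521 + 404187·409812
1 = 404187·5639896 − 1743431·1307521
1 = −1743431·18227209 + 5634480·5639896
1 = 5634480·23867105 − 7377911·18227209
Hence 18227209⁻¹ ≡ -7377911 ≡ 16489194 (mod 23867105).

16489194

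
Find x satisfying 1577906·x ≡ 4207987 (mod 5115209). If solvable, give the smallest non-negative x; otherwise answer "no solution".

gcd(1577906, 5115209):
5115209 = 3×1577906 + 381491
1577906 = 4×381491 + 51942
381491 = 7×51942 + 17897
51942 = 2×17897 + 16148
17897 = 1×16148 + 1749
16148 = 9×1749 + 407
1749 = 4×407 + 121
407 = 3×121 + 44
121 = 2×44 + 33
44 = 1×33 + 11
33 = 3×11 + 0
gcd = 11, but 11 ∤ 4207987, so the congruence has no solution.

no solution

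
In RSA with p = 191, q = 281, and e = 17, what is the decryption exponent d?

φ(n) = (p−1)(q−1) = 190·280 = 53200.
Need d with 17·d ≡ 1 (mod 53200). Apply the extended Euclidean algorithm:
53200 = 3129·17 + 7
17 = 2·7 + 3
7 = 2·3 + 1
3 = 3·1 + 0
Back-substitute:
1 = 7 − 2·3
1 = −2·17 + 5·7
1 = 5·53200 − 15647·17
So 17·(-15647) ≡ 1 (mod 53200), hence d ≡ -15647 ≡ 37553 (mod 53200).

37553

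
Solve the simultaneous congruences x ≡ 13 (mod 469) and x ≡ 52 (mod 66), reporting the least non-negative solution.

7048

Write x = 13 + 469·k. Then 469·k ≡ 52 − 13 ≡ 39 (mod 66).
Need 469⁻¹ mod 66. Extended Euclid on (66, 7):
66 = 9*7 + 3
7 = 2*3 + 1
3 = 3*1 + 0
Back-substitute:
1 = 7 − 2·3
1 = −2·66 + 19·7
469⁻¹ ≡ 19 (mod 66), so k ≡ 19·39 ≡ 15 (mod 66).
x = 13 + 469·15 = 7048.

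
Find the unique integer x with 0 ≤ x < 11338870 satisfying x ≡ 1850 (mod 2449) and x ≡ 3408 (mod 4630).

Write x = 1850 + 2449·k. Then 2449·k ≡ 3408 − 1850 ≡ 1558 (mod 4630).
Need 2449⁻¹ mod 4630. Extended Euclid on (4630, 2449):
4630 = 1*2449 + 2181
2449 = 1*2181 + 268
2181 = 8*268 + 37
268 = 7*37 + 9
37 = 4*9 + 1
9 = 9*1 + 0
Back-substitute:
1 = 37 − 4·9
1 = −4·268 + 29·37
1 = 29·2181 − 236·268
1 = −236·2449 + 265·2181
1 = 265·4630 − 501·2449
2449⁻¹ ≡ 4129 (mod 4630), so k ≡ 4129·1558 ≡ 1912 (mod 4630).
x = 1850 + 2449·1912 = 4684338.

4684338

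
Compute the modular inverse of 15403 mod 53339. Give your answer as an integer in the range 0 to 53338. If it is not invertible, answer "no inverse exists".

35886

Extended Euclidean algorithm:
53339 = 3·15403 + 7130
15403 = 2·7130 + 1143
7130 = 6·1143 + 272
1143 = 4·272 + 55
272 = 4·55 + 52
55 = 1·52 + 3
52 = 17·3 + 1
3 = 3·1 + 0
The gcd is 1. Working backward:
1 = 52 − 17·3
1 = −17·55 + 18·52
1 = 18·272 − 89·55
1 = −89·1143 + 374·272
1 = 374·7130 − 2333·1143
1 = −2333·15403 + 5040·7130
1 = 5040·53339 − 17453·15403
Hence 15403⁻¹ ≡ -17453 ≡ 35886 (mod 53339).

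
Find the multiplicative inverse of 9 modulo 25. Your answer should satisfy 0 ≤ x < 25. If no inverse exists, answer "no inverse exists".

14

gcd(25, 9) by repeated division:
25 = 2×9 + 7
9 = 1×7 + 2
7 = 3×2 + 1
2 = 2×1 + 0
The gcd is 1. Working backward:
1 = 7 − 3·2
1 = −3·9 + 4·7
1 = 4·25 − 11·9
Thus 9·(-11) ≡ 1 (mod 25); reducing, -11 mod 25 = 14.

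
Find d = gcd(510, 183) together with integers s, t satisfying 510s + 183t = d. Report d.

3

Repeated division:
510 = 2×183 + 144
183 = 1×144 + 39
144 = 3×39 + 27
39 = 1×27 + 12
27 = 2×12 + 3
12 = 4×3 + 0
gcd(510, 183) = 3.
Working backward:
3 = 27 − 2·12
3 = −2·39 + 3·27
3 = 3·144 − 11·39
3 = −11·183 + 14·144
3 = 14·510 − 39·183
So 3 = (14)·510 + (-39)·183.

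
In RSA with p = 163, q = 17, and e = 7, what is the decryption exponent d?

φ(n) = (p−1)(q−1) = 162·16 = 2592.
Need d with 7·d ≡ 1 (mod 2592). Apply the extended Euclidean algorithm:
2592 = 370·7 + 2
7 = 3·2 + 1
2 = 2·1 + 0
Back-substitute:
1 = 7 − 3·2
1 = −3·2592 + 1111·7
So 7·1111 ≡ 1 (mod 2592), hence d = 1111.

1111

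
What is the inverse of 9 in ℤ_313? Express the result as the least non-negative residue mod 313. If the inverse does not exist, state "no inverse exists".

gcd(313, 9) by repeated division:
313 = 34×9 + 7
9 = 1×7 + 2
7 = 3×2 + 1
2 = 2×1 + 0
Since gcd(9, 313) = 1, back-substitute to write 1 as a combination:
1 = 7 − 3·2
1 = −3·9 + 4·7
1 = 4·313 − 139·9
Thus 9·(-139) ≡ 1 (mod 313); reducing, -139 mod 313 = 174.

174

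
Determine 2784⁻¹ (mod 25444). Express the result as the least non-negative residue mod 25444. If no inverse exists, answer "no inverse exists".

Euclidean algorithm on 25444, 2784:
25444 = 9·2784 + 388
2784 = 7·388 + 68
388 = 5·68 + 48
68 = 1·48 + 20
48 = 2·20 + 8
20 = 2·8 + 4
8 = 2·4 + 0
The gcd is 4, not 1, hence no inverse exists.

no inverse exists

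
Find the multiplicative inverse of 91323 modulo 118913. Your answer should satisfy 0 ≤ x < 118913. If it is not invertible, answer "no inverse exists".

35717

Run Euclid on (118913, 91323):
118913 = 1×91323 + 27590
91323 = 3×27590 + 8553
27590 = 3×8553 + 1931
8553 = 4×1931 + 829
1931 = 2×829 + 273
829 = 3×273 + 10
273 = 27×10 + 3
10 = 3×3 + 1
3 = 3×1 + 0
The gcd is 1. Working backward:
1 = 10 − 3·3
1 = −3·273 + 82·10
1 = 82·829 − 249·273
1 = −249·1931 + 580·829
1 = 580·8553 − 2569·1931
1 = −2569·27590 + 8287·8553
1 = 8287·91323 − 27430·27590
1 = −27430·118913 + 35717·91323
So 91323·35717 ≡ 1 (mod 118913).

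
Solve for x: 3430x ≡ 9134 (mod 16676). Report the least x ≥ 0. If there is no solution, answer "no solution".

7203

First find gcd(3430, 16676):
16676 = 4×3430 + 2956
3430 = 1×2956 + 474
2956 = 6×474 + 112
474 = 4×112 + 26
112 = 4×26 + 8
26 = 3×8 + 2
8 = 4×2 + 0
gcd = 2 and 2 | 9134, so solutions exist. Divide through by 2: 1715x ≡ 4567 (mod 8338).
Now find 1715⁻¹ mod 8338:
8338 = 4·1715 + 1478
1715 = 1·1478 + 237
1478 = 6·237 + 56
237 = 4·56 + 13
56 = 4·13 + 4
13 = 3·4 + 1
4 = 4·1 + 0
Back-substitute:
1 = 13 − 3·4
1 = −3·56 + 13·13
1 = 13·237 − 55·56
1 = −55·1478 + 343·237
1 = 343·1715 − 398·1478
1 = −398·8338 + 1935·1715
So 1715⁻¹ ≡ 1935 (mod 8338).
Then x ≡ 1935·4567 ≡ 7203 (mod 8338); the smallest non-negative solution is x = 7203.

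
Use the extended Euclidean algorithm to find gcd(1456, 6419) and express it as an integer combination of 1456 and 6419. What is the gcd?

7

Repeated division:
6419 = 4*1456 + 595
1456 = 2*595 + 266
595 = 2*266 + 63
266 = 4*63 + 14
63 = 4*14 + 7
14 = 2*7 + 0
gcd(1456, 6419) = 7.
Back-substituting:
7 = 63 − 4·14
7 = −4·266 + 17·63
7 = 17·595 − 38·266
7 = −38·1456 + 93·595
7 = 93·6419 − 410·1456
So 7 = (93)·6419 + (-410)·1456.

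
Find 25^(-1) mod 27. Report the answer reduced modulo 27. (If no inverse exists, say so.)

13

Run Euclid on (27, 25):
27 = 1×25 + 2
25 = 12×2 + 1
2 = 2×1 + 0
Since gcd(25, 27) = 1, back-substitute to write 1 as a combination:
1 = 25 − 12·2
1 = −12·27 + 13·25
So 25·13 ≡ 1 (mod 27).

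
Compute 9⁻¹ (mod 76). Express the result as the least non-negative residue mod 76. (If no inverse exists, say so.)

17

gcd(76, 9) by repeated division:
76 = 8·9 + 4
9 = 2·4 + 1
4 = 4·1 + 0
gcd = 1, so the inverse exists. Back-substitute:
1 = 9 − 2·4
1 = −2·76 + 17·9
So 9·17 ≡ 1 (mod 76).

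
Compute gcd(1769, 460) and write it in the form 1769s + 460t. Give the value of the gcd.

Apply Euclid's algorithm to 1769 and 460:
1769 = 3×460 + 389
460 = 1×389 + 71
389 = 5×71 + 34
71 = 2×34 + 3
34 = 11×3 + 1
3 = 3×1 + 0
gcd(1769, 460) = 1.
Express as a combination:
1 = 34 − 11·3
1 = −11·71 + 23·34
1 = 23·389 − 126·71
1 = −126·460 + 149·389
1 = 149·1769 − 573·460
So 1 = (149)·1769 + (-573)·460.

1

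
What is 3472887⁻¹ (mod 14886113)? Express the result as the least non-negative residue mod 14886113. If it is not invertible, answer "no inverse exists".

Compute gcd(3472887, 14886113):
14886113 = 4×3472887 + 994565
3472887 = 3×994565 + 489192
994565 = 2×489192 + 16181
489192 = 30×16181 + 3762
16181 = 4×3762 + 1133
3762 = 3×1133 + 363
1133 = 3×363 + 44
363 = 8×44 + 11
44 = 4×11 + 0
The gcd is 11, not 1, hence no inverse exists.

no inverse exists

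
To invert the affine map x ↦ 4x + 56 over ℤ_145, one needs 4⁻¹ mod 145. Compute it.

109

Extended Euclidean algorithm:
145 = 36×4 + 1
4 = 4×1 + 0
gcd = 1, so the inverse exists. Back-substitute:
1 = 145 − 36·4
So 4·(-36) ≡ 1 (mod 145), and -36 ≡ 109 (mod 145).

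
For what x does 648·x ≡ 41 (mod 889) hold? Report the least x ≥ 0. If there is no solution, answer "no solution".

306

First find gcd(648, 889):
889 = 1·648 + 241
648 = 2·241 + 166
241 = 1·166 + 75
166 = 2·75 + 16
75 = 4·16 + 11
16 = 1·11 + 5
11 = 2·5 + 1
5 = 5·1 + 0
gcd = 1, so a unique solution mod 889 exists.
Back-substitute for the Bézout coefficients:
1 = 11 − 2·5
1 = −2·16 + 3·11
1 = 3·75 − 14·16
1 = −14·166 + 31·75
1 = 31·241 − 45·166
1 = −45·648 + 121·241
1 = 121·889 − 166·648
So 648·(-166) ≡ 1 (mod 889), giving 648⁻¹ ≡ 723.
x ≡ 648⁻¹·41 ≡ 723·41 ≡ 306 (mod 889).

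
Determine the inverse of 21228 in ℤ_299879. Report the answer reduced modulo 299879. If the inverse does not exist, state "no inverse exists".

128679

Run Euclid on (299879, 21228):
299879 = 14×21228 + 2687
21228 = 7×2687 + 2419
2687 = 1×2419 + 268
2419 = 9×268 + 7
268 = 38×7 + 2
7 = 3×2 + 1
2 = 2×1 + 0
Since gcd(21228, 299879) = 1, back-substitute to write 1 as a combination:
1 = 7 − 3·2
1 = −3·268 + 115·7
1 = 115·2419 − 1038·268
1 = −1038·2687 + 1153·2419
1 = 1153·21228 − 9109·2687
1 = −9109·299879 + 128679·21228
So 21228·128679 ≡ 1 (mod 299879).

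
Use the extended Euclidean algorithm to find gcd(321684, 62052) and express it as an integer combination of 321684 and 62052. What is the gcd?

Repeated division:
321684 = 5·62052 + 11424
62052 = 5·11424 + 4932
11424 = 2·4932 + 1560
4932 = 3·1560 + 252
1560 = 6·252 + 48
252 = 5·48 + 12
48 = 4·12 + 0
gcd(321684, 62052) = 12.
Express as a combination:
12 = 252 − 5·48
12 = −5·1560 + 31·252
12 = 31·4932 − 98·1560
12 = −98·11424 + 227·4932
12 = 227·62052 − 1233·11424
12 = −1233·321684 + 6392·62052
So 12 = (-1233)·321684 + (6392)·62052.

12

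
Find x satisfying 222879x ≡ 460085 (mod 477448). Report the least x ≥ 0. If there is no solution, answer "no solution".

194099

First find gcd(222879, 477448):
477448 = 2×222879 + 31690
222879 = 7×31690 + 1049
31690 = 30×1049 + 220
1049 = 4×220 + 169
220 = 1×169 + 51
169 = 3×51 + 16
51 = 3×16 + 3
16 = 5×3 + 1
3 = 3×1 + 0
gcd = 1, so a unique solution mod 477448 exists.
Back-substitute for the Bézout coefficients:
1 = 16 − 5·3
1 = −5·51 + 16·16
1 = 16·169 − 53·51
1 = −53·220 + 69·169
1 = 69·1049 − 329·220
1 = −329·31690 + 9939·1049
1 = 9939·222879 − 69902·31690
1 = −69902·477448 + 149743·222879
So 222879·(149743) ≡ 1 (mod 477448), giving 222879⁻¹ ≡ 149743.
x ≡ 222879⁻¹·460085 ≡ 149743·460085 ≡ 194099 (mod 477448).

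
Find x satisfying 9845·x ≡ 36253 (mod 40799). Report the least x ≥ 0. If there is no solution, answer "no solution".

no solution

gcd(9845, 40799):
40799 = 4·9845 + 1419
9845 = 6·1419 + 1331
1419 = 1·1331 + 88
1331 = 15·88 + 11
88 = 8·11 + 0
gcd = 11, but 11 ∤ 36253, so the congruence has no solution.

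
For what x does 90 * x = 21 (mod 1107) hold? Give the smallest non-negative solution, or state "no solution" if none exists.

no solution

gcd(90, 1107):
1107 = 12×90 + 27
90 = 3×27 + 9
27 = 3×9 + 0
gcd = 9, but 9 ∤ 21, so the congruence has no solution.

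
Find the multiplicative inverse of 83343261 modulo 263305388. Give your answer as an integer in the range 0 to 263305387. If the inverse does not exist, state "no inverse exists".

Apply the Euclidean algorithm to 263305388 and 83343261:
263305388 = 3*83343261 + 13275605
83343261 = 6*13275605 + 3689631
13275605 = 3*3689631 + 2206712
3689631 = 1*2206712 + 1482919
2206712 = 1*1482919 + 723793
1482919 = 2*723793 + 35333
723793 = 20*35333 + 17133
35333 = 2*17133 + 1067
17133 = 16*1067 + 61
1067 = 17*61 + 30
61 = 2*30 + 1
30 = 30*1 + 0
gcd = 1, so the inverse exists. Back-substitute:
1 = 61 − 2·30
1 = −2·1067 + 35·61
1 = 35·17133 − 562·1067
1 = −562·35333 + 1159·17133
1 = 1159·723793 − 23742·35333
1 = −23742·1482919 + 48643·723793
1 = 48643·2206712 − 72385·1482919
1 = −72385·3689631 + 121028·2206712
1 = 121028·13275605 − 435469·3689631
1 = −435469·83343261 + 2733842·13275605
1 = 2733842·263305388 − 8636995·83343261
So 83343261·(-8636995) ≡ 1 (mod 263305388), and -8636995 ≡ 254668393 (mod 263305388).

254668393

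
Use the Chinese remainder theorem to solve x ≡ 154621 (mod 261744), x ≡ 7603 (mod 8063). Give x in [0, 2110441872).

1152613453

Write x = 154621 + 261744·k. Then 261744·k ≡ 7603 − 154621 ≡ 6179 (mod 8063).
Need 261744⁻¹ mod 8063. Extended Euclid on (8063, 3728):
8063 = 2×3728 + 607
3728 = 6×607 + 86
607 = 7×86 + 5
86 = 17×5 + 1
5 = 5×1 + 0
Back-substitute:
1 = 86 − 17·5
1 = −17·607 + 120·86
1 = 120·3728 − 737·607
1 = −737·8063 + 1594·3728
261744⁻¹ ≡ 1594 (mod 8063), so k ≡ 1594·6179 ≡ 4403 (mod 8063).
x = 154621 + 261744·4403 = 1152613453.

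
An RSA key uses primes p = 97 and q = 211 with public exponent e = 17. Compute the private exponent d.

φ(n) = (p−1)(q−1) = 96·210 = 20160.
Need d with 17·d ≡ 1 (mod 20160). Apply the extended Euclidean algorithm:
20160 = 1185·17 + 15
17 = 1·15 + 2
15 = 7·2 + 1
2 = 2·1 + 0
Back-substitute:
1 = 15 − 7·2
1 = −7·17 + 8·15
1 = 8·20160 − 9487·17
So 17·(-9487) ≡ 1 (mod 20160), hence d ≡ -9487 ≡ 10673 (mod 20160).

10673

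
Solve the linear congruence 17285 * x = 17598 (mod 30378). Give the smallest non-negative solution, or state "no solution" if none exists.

First find gcd(17285, 30378):
30378 = 1×17285 + 13093
17285 = 1×13093 + 4192
13093 = 3×4192 + 517
4192 = 8×517 + 56
517 = 9×56 + 13
56 = 4×13 + 4
13 = 3×4 + 1
4 = 4×1 + 0
gcd = 1, so a unique solution mod 30378 exists.
Back-substitute for the Bézout coefficients:
1 = 13 − 3·4
1 = −3·56 + 13·13
1 = 13·517 − 120·56
1 = −120·4192 + 973·517
1 = 973·13093 − 3039·4192
1 = −3039·17285 + 4012·13093
1 = 4012·30378 − 7051·17285
So 17285·(-7051) ≡ 1 (mod 30378), giving 17285⁻¹ ≡ 23327.
x ≡ 17285⁻¹·17598 ≡ 23327·17598 ≡ 10632 (mod 30378).

10632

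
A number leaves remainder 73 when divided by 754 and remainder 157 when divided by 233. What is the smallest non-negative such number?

7613

Write x = 73 + 754·k. Then 754·k ≡ 157 − 73 ≡ 84 (mod 233).
Need 754⁻¹ mod 233. Extended Euclid on (233, 55):
233 = 4×55 + 13
55 = 4×13 + 3
13 = 4×3 + 1
3 = 3×1 + 0
Back-substitute:
1 = 13 − 4·3
1 = −4·55 + 17·13
1 = 17·233 − 72·55
754⁻¹ ≡ 161 (mod 233), so k ≡ 161·84 ≡ 10 (mod 233).
x = 73 + 754·10 = 7613.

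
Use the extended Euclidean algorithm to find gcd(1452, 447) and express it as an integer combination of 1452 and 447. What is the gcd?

Repeated division:
1452 = 3×447 + 111
447 = 4×111 + 3
111 = 37×3 + 0
gcd(1452, 447) = 3.
Express as a combination:
3 = 447 − 4·111
3 = −4·1452 + 13·447
So 3 = (-4)·1452 + (13)·447.

3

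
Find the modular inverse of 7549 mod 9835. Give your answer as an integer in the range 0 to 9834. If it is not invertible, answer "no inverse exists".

5864

gcd(9835, 7549) by repeated division:
9835 = 1×7549 + 2286
7549 = 3×2286 + 691
2286 = 3×691 + 213
691 = 3×213 + 52
213 = 4×52 + 5
52 = 10×5 + 2
5 = 2×2 + 1
2 = 2×1 + 0
Since gcd(7549, 9835) = 1, back-substitute to write 1 as a combination:
1 = 5 − 2·2
1 = −2·52 + 21·5
1 = 21·213 − 86·52
1 = −86·691 + 279·213
1 = 279·2286 − 923·691
1 = −923·7549 + 3048·2286
1 = 3048·9835 − 3971·7549
So 7549·(-3971) ≡ 1 (mod 9835), and -3971 ≡ 5864 (mod 9835).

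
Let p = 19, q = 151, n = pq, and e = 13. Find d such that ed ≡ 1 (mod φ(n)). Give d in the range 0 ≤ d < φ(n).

φ(n) = (p−1)(q−1) = 18·150 = 2700.
Need d with 13·d ≡ 1 (mod 2700). Apply the extended Euclidean algorithm:
2700 = 207·13 + 9
13 = 1·9 + 4
9 = 2·4 + 1
4 = 4·1 + 0
Back-substitute:
1 = 9 − 2·4
1 = −2·13 + 3·9
1 = 3·2700 − 623·13
So 13·(-623) ≡ 1 (mod 2700), hence d ≡ -623 ≡ 2077 (mod 2700).

2077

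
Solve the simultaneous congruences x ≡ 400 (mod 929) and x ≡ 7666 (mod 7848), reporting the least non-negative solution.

7196434

Write x = 400 + 929·k. Then 929·k ≡ 7666 − 400 ≡ 7266 (mod 7848).
Need 929⁻¹ mod 7848. Extended Euclid on (7848, 929):
7848 = 8·929 + 416
929 = 2·416 + 97
416 = 4·97 + 28
97 = 3·28 + 13
28 = 2·13 + 2
13 = 6·2 + 1
2 = 2·1 + 0
Back-substitute:
1 = 13 − 6·2
1 = −6·28 + 13·13
1 = 13·97 − 45·28
1 = −45·416 + 193·97
1 = 193·929 − 431·416
1 = −431·7848 + 3641·929
929⁻¹ ≡ 3641 (mod 7848), so k ≡ 3641·7266 ≡ 7746 (mod 7848).
x = 400 + 929·7746 = 7196434.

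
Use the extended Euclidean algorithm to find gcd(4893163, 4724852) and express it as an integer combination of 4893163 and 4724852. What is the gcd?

Repeated division:
4893163 = 1·4724852 + 168311
4724852 = 28·168311 + 12144
168311 = 13·12144 + 10439
12144 = 1·10439 + 1705
10439 = 6·1705 + 209
1705 = 8·209 + 33
209 = 6·33 + 11
33 = 3·11 + 0
gcd(4893163, 4724852) = 11.
Back-substituting:
11 = 209 − 6·33
11 = −6·1705 + 49·209
11 = 49·10439 − 300·1705
11 = −300·12144 + 349·10439
11 = 349·168311 − 4837·12144
11 = −4837·4724852 + 135785·168311
11 = 135785·4893163 − 140622·4724852
So 11 = (135785)·4893163 + (-140622)·4724852.

11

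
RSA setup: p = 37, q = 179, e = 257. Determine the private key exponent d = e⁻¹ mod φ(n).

φ(n) = (p−1)(q−1) = 36·178 = 6408.
Need d with 257·d ≡ 1 (mod 6408). Apply the extended Euclidean algorithm:
6408 = 24×257 + 240
257 = 1×240 + 17
240 = 14×17 + 2
17 = 8×2 + 1
2 = 2×1 + 0
Back-substitute:
1 = 17 − 8·2
1 = −8·240 + 113·17
1 = 113·257 − 121·240
1 = −121·6408 + 3017·257
So 257·3017 ≡ 1 (mod 6408), hence d = 3017.

3017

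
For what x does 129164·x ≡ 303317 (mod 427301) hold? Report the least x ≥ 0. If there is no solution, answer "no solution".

First find gcd(129164, 427301):
427301 = 3·129164 + 39809
129164 = 3·39809 + 9737
39809 = 4·9737 + 861
9737 = 11·861 + 266
861 = 3·266 + 63
266 = 4·63 + 14
63 = 4·14 + 7
14 = 2·7 + 0
gcd = 7 and 7 | 303317, so solutions exist. Divide through by 7: 18452x ≡ 43331 (mod 61043).
Now find 18452⁻¹ mod 61043:
61043 = 3×18452 + 5687
18452 = 3×5687 + 1391
5687 = 4×1391 + 123
1391 = 11×123 + 38
123 = 3×38 + 9
38 = 4×9 + 2
9 = 4×2 + 1
2 = 2×1 + 0
Back-substitute:
1 = 9 − 4·2
1 = −4·38 + 17·9
1 = 17·123 − 55·38
1 = −55·1391 + 622·123
1 = 622·5687 − 2543·1391
1 = −2543·18452 + 8251·5687
1 = 8251·61043 − 27296·18452
So 18452·(-27296) ≡ 1 (mod 61043), i.e. 18452⁻¹ ≡ 33747.
Then x ≡ 33747·43331 ≡ 6192 (mod 61043); the smallest non-negative solution is x = 6192.

6192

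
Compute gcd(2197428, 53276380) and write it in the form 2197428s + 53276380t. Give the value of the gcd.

Euclidean algorithm:
53276380 = 24×2197428 + 538108
2197428 = 4×538108 + 44996
538108 = 11×44996 + 43152
44996 = 1×43152 + 1844
43152 = 23×1844 + 740
1844 = 2×740 + 364
740 = 2×364 + 12
364 = 30×12 + 4
12 = 3×4 + 0
gcd(2197428, 53276380) = 4.
Back-substituting:
4 = 364 − 30·12
4 = −30·740 + 61·364
4 = 61·1844 − 152·740
4 = −152·43152 + 3557·1844
4 = 3557·44996 − 3709·43152
4 = −3709·538108 + 44356·44996
4 = 44356·2197428 − 181133·538108
4 = −181133·53276380 + 4391548·2197428
So 4 = (-181133)·53276380 + (4391548)·2197428.

4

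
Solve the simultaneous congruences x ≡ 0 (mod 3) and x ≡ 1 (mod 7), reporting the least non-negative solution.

15

Write x = 0 + 3·k. Then 3·k ≡ 1 − 0 ≡ 1 (mod 7).
Need 3⁻¹ mod 7. Extended Euclid on (7, 3):
7 = 2·3 + 1
3 = 3·1 + 0
Back-substitute:
1 = 7 − 2·3
3⁻¹ ≡ 5 (mod 7), so k ≡ 5·1 ≡ 5 (mod 7).
x = 0 + 3·5 = 15.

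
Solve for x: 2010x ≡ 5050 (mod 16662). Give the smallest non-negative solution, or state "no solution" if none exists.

no solution

gcd(2010, 16662):
16662 = 8·2010 + 582
2010 = 3·582 + 264
582 = 2·264 + 54
264 = 4·54 + 48
54 = 1·48 + 6
48 = 8·6 + 0
gcd = 6, but 6 ∤ 5050, so the congruence has no solution.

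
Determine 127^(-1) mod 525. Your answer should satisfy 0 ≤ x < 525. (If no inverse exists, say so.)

463

Apply the Euclidean algorithm to 525 and 127:
525 = 4×127 + 17
127 = 7×17 + 8
17 = 2×8 + 1
8 = 8×1 + 0
Since gcd(127, 525) = 1, back-substitute to write 1 as a combination:
1 = 17 − 2·8
1 = −2·127 + 15·17
1 = 15·525 − 62·127
Thus 127·(-62) ≡ 1 (mod 525); reducing, -62 mod 525 = 463.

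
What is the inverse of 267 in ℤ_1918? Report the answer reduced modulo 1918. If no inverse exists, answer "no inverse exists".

1135

Apply the Euclidean algorithm to 1918 and 267:
1918 = 7*267 + 49
267 = 5*49 + 22
49 = 2*22 + 5
22 = 4*5 + 2
5 = 2*2 + 1
2 = 2*1 + 0
Since gcd(267, 1918) = 1, back-substitute to write 1 as a combination:
1 = 5 − 2·2
1 = −2·22 + 9·5
1 = 9·49 − 20·22
1 = −20·267 + 109·49
1 = 109·1918 − 783·267
Thus 267·(-783) ≡ 1 (mod 1918); reducing, -783 mod 1918 = 1135.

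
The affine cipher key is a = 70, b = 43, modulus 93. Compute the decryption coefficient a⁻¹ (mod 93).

Run Euclid on (93, 70):
93 = 1×70 + 23
70 = 3×23 + 1
23 = 23×1 + 0
The gcd is 1. Working backward:
1 = 70 − 3·23
1 = −3·93 + 4·70
So 70·4 ≡ 1 (mod 93).

4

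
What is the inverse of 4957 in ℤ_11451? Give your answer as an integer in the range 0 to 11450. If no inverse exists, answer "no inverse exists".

gcd(11451, 4957) by repeated division:
11451 = 2×4957 + 1537
4957 = 3×1537 + 346
1537 = 4×346 + 153
346 = 2×153 + 40
153 = 3×40 + 33
40 = 1×33 + 7
33 = 4×7 + 5
7 = 1×5 + 2
5 = 2×2 + 1
2 = 2×1 + 0
gcd = 1, so the inverse exists. Back-substitute:
1 = 5 − 2·2
1 = −2·7 + 3·5
1 = 3·33 − 14·7
1 = −14·40 + 17·33
1 = 17·153 − 65·40
1 = −65·346 + 147·153
1 = 147·1537 − 653·346
1 = −653·4957 + 2106·1537
1 = 2106·11451 − 4865·4957
So 4957·(-4865) ≡ 1 (mod 11451), and -4865 ≡ 6586 (mod 11451).

6586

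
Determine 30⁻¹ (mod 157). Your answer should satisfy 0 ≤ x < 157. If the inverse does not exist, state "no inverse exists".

Extended Euclidean algorithm:
157 = 5·30 + 7
30 = 4·7 + 2
7 = 3·2 + 1
2 = 2·1 + 0
gcd = 1, so the inverse exists. Back-substitute:
1 = 7 − 3·2
1 = −3·30 + 13·7
1 = 13·157 − 68·30
Hence 30⁻¹ ≡ -68 ≡ 89 (mod 157).

89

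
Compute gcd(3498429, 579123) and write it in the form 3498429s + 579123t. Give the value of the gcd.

Apply Euclid's algorithm to 3498429 and 579123:
3498429 = 6*579123 + 23691
579123 = 24*23691 + 10539
23691 = 2*10539 + 2613
10539 = 4*2613 + 87
2613 = 30*87 + 3
87 = 29*3 + 0
gcd(3498429, 579123) = 3.
Back-substituting:
3 = 2613 − 30·87
3 = −30·10539 + 121·2613
3 = 121·23691 − 272·10539
3 = −272·579123 + 6649·23691
3 = 6649·3498429 − 40166·579123
So 3 = (6649)·3498429 + (-40166)·579123.

3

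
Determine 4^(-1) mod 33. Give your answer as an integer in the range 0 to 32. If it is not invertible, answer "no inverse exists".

Run Euclid on (33, 4):
33 = 8·4 + 1
4 = 4·1 + 0
The gcd is 1. Working backward:
1 = 33 − 8·4
So 4·(-8) ≡ 1 (mod 33), and -8 ≡ 25 (mod 33).

25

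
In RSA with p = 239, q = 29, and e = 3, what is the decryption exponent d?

φ(n) = (p−1)(q−1) = 238·28 = 6664.
Need d with 3·d ≡ 1 (mod 6664). Apply the extended Euclidean algorithm:
6664 = 2221×3 + 1
3 = 3×1 + 0
Back-substitute:
1 = 6664 − 2221·3
So 3·(-2221) ≡ 1 (mod 6664), hence d ≡ -2221 ≡ 4443 (mod 6664).

4443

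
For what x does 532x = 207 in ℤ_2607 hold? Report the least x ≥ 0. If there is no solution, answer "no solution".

First find gcd(532, 2607):
2607 = 4*532 + 479
532 = 1*479 + 53
479 = 9*53 + 2
53 = 26*2 + 1
2 = 2*1 + 0
gcd = 1, so a unique solution mod 2607 exists.
Back-substitute for the Bézout coefficients:
1 = 53 − 26·2
1 = −26·479 + 235·53
1 = 235·532 − 261·479
1 = −261·2607 + 1279·532
So 532·(1279) ≡ 1 (mod 2607), giving 532⁻¹ ≡ 1279.
x ≡ 532⁻¹·207 ≡ 1279·207 ≡ 1446 (mod 2607).

1446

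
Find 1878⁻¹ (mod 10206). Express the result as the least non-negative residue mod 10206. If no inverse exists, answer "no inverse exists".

no inverse exists

Compute gcd(1878, 10206):
10206 = 5·1878 + 816
1878 = 2·816 + 246
816 = 3·246 + 78
246 = 3·78 + 12
78 = 6·12 + 6
12 = 2·6 + 0
Since gcd = 6 > 1, 1878 is not a unit mod 10206.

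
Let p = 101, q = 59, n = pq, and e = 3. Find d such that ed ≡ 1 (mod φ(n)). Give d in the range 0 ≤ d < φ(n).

3867

φ(n) = (p−1)(q−1) = 100·58 = 5800.
Need d with 3·d ≡ 1 (mod 5800). Apply the extended Euclidean algorithm:
5800 = 1933·3 + 1
3 = 3·1 + 0
Back-substitute:
1 = 5800 − 1933·3
So 3·(-1933) ≡ 1 (mod 5800), hence d ≡ -1933 ≡ 3867 (mod 5800).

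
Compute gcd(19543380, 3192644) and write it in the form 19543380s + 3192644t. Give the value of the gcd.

Repeated division:
19543380 = 6·3192644 + 387516
3192644 = 8·387516 + 92516
387516 = 4·92516 + 17452
92516 = 5·17452 + 5256
17452 = 3·5256 + 1684
5256 = 3·1684 + 204
1684 = 8·204 + 52
204 = 3·52 + 48
52 = 1·48 + 4
48 = 12·4 + 0
gcd(19543380, 3192644) = 4.
Working backward:
4 = 52 − 48
4 = −204 + 4·52
4 = 4·1684 − 33·204
4 = −33·5256 + 103·1684
4 = 103·17452 − 342·5256
4 = −342·92516 + 1813·17452
4 = 1813·387516 − 7594·92516
4 = −7594·3192644 + 62565·387516
4 = 62565·19543380 − 382984·3192644
So 4 = (62565)·19543380 + (-382984)·3192644.

4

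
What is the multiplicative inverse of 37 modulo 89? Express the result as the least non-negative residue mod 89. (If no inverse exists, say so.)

Apply the Euclidean algorithm to 89 and 37:
89 = 2×37 + 15
37 = 2×15 + 7
15 = 2×7 + 1
7 = 7×1 + 0
Since gcd(37, 89) = 1, back-substitute to write 1 as a combination:
1 = 15 − 2·7
1 = −2·37 + 5·15
1 = 5·89 − 12·37
So 37·(-12) ≡ 1 (mod 89), and -12 ≡ 77 (mod 89).

77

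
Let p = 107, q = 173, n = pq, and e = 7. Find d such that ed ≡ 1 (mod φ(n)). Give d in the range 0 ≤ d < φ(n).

13023

φ(n) = (p−1)(q−1) = 106·172 = 18232.
Need d with 7·d ≡ 1 (mod 18232). Apply the extended Euclidean algorithm:
18232 = 2604·7 + 4
7 = 1·4 + 3
4 = 1·3 + 1
3 = 3·1 + 0
Back-substitute:
1 = 4 − 3
1 = −7 + 2·4
1 = 2·18232 − 5209·7
So 7·(-5209) ≡ 1 (mod 18232), hence d ≡ -5209 ≡ 13023 (mod 18232).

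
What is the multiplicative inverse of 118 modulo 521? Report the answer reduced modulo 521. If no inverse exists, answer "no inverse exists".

287

Extended Euclidean algorithm:
521 = 4·118 + 49
118 = 2·49 + 20
49 = 2·20 + 9
20 = 2·9 + 2
9 = 4·2 + 1
2 = 2·1 + 0
Since gcd(118, 521) = 1, back-substitute to write 1 as a combination:
1 = 9 − 4·2
1 = −4·20 + 9·9
1 = 9·49 − 22·20
1 = −22·118 + 53·49
1 = 53·521 − 234·118
So 118·(-234) ≡ 1 (mod 521), and -234 ≡ 287 (mod 521).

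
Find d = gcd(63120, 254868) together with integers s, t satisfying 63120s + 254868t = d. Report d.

12

Euclidean algorithm:
254868 = 4×63120 + 2388
63120 = 26×2388 + 1032
2388 = 2×1032 + 324
1032 = 3×324 + 60
324 = 5×60 + 24
60 = 2×24 + 12
24 = 2×12 + 0
gcd(63120, 254868) = 12.
Express as a combination:
12 = 60 − 2·24
12 = −2·324 + 11·60
12 = 11·1032 − 35·324
12 = −35·2388 + 81·1032
12 = 81·63120 − 2141·2388
12 = −2141·254868 + 8645·63120
So 12 = (-2141)·254868 + (8645)·63120.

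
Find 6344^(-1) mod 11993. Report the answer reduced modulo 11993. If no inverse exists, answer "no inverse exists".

Run Euclid on (11993, 6344):
11993 = 1×6344 + 5649
6344 = 1×5649 + 695
5649 = 8×695 + 89
695 = 7×89 + 72
89 = 1×72 + 17
72 = 4×17 + 4
17 = 4×4 + 1
4 = 4×1 + 0
Since gcd(6344, 11993) = 1, back-substitute to write 1 as a combination:
1 = 17 − 4·4
1 = −4·72 + 17·17
1 = 17·89 − 21·72
1 = −21·695 + 164·89
1 = 164·5649 − 1333·695
1 = −1333·6344 + 1497·5649
1 = 1497·11993 − 2830·6344
Thus 6344·(-2830) ≡ 1 (mod 11993); reducing, -2830 mod 11993 = 9163.

9163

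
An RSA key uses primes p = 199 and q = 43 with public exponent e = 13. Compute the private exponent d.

φ(n) = (p−1)(q−1) = 198·42 = 8316.
Need d with 13·d ≡ 1 (mod 8316). Apply the extended Euclidean algorithm:
8316 = 639×13 + 9
13 = 1×9 + 4
9 = 2×4 + 1
4 = 4×1 + 0
Back-substitute:
1 = 9 − 2·4
1 = −2·13 + 3·9
1 = 3·8316 − 1919·13
So 13·(-1919) ≡ 1 (mod 8316), hence d ≡ -1919 ≡ 6397 (mod 8316).

6397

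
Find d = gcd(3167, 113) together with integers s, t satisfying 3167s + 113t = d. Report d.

Apply Euclid's algorithm to 3167 and 113:
3167 = 28×113 + 3
113 = 37×3 + 2
3 = 1×2 + 1
2 = 2×1 + 0
gcd(3167, 113) = 1.
Back-substituting:
1 = 3 − 2
1 = −113 + 38·3
1 = 38·3167 − 1065·113
So 1 = (38)·3167 + (-1065)·113.

1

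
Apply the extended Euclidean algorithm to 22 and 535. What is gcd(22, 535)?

Repeated division:
535 = 24×22 + 7
22 = 3×7 + 1
7 = 7×1 + 0
gcd(22, 535) = 1.
Express as a combination:
1 = 22 − 3·7
1 = −3·535 + 73·22
So 1 = (-3)·535 + (73)·22.

1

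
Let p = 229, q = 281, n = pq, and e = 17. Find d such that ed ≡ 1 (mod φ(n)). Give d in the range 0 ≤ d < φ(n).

37553

φ(n) = (p−1)(q−1) = 228·280 = 63840.
Need d with 17·d ≡ 1 (mod 63840). Apply the extended Euclidean algorithm:
63840 = 3755·17 + 5
17 = 3·5 + 2
5 = 2·2 + 1
2 = 2·1 + 0
Back-substitute:
1 = 5 − 2·2
1 = −2·17 + 7·5
1 = 7·63840 − 26287·17
So 17·(-26287) ≡ 1 (mod 63840), hence d ≡ -26287 ≡ 37553 (mod 63840).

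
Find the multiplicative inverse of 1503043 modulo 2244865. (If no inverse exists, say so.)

Run Euclid on (2244865, 1503043):
2244865 = 1*1503043 + 741822
1503043 = 2*741822 + 19399
741822 = 38*19399 + 4660
19399 = 4*4660 + 759
4660 = 6*759 + 106
759 = 7*106 + 17
106 = 6*17 + 4
17 = 4*4 + 1
4 = 4*1 + 0
gcd = 1, so the inverse exists. Back-substitute:
1 = 17 − 4·4
1 = −4·106 + 25·17
1 = 25·759 − 179·106
1 = −179·4660 + 1099·759
1 = 1099·19399 − 4575·4660
1 = −4575·741822 + 174949·19399
1 = 174949·1503043 − 354473·741822
1 = −354473·2244865 + 529422·1503043
So 1503043·529422 ≡ 1 (mod 2244865).

529422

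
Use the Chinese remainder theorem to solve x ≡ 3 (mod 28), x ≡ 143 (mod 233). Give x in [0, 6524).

Write x = 3 + 28·k. Then 28·k ≡ 143 − 3 ≡ 140 (mod 233).
Need 28⁻¹ mod 233. Extended Euclid on (233, 28):
233 = 8·28 + 9
28 = 3·9 + 1
9 = 9·1 + 0
Back-substitute:
1 = 28 − 3·9
1 = −3·233 + 25·28
28⁻¹ ≡ 25 (mod 233), so k ≡ 25·140 ≡ 5 (mod 233).
x = 3 + 28·5 = 143.

143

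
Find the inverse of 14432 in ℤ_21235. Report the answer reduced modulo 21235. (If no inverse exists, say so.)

11543

Apply the Euclidean algorithm to 21235 and 14432:
21235 = 1×14432 + 6803
14432 = 2×6803 + 826
6803 = 8×826 + 195
826 = 4×195 + 46
195 = 4×46 + 11
46 = 4×11 + 2
11 = 5×2 + 1
2 = 2×1 + 0
Since gcd(14432, 21235) = 1, back-substitute to write 1 as a combination:
1 = 11 − 5·2
1 = −5·46 + 21·11
1 = 21·195 − 89·46
1 = −89·826 + 377·195
1 = 377·6803 − 3105·826
1 = −3105·14432 + 6587·6803
1 = 6587·21235 − 9692·14432
Hence 14432⁻¹ ≡ -9692 ≡ 11543 (mod 21235).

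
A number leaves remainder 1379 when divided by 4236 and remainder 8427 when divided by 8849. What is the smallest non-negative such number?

Write x = 1379 + 4236·k. Then 4236·k ≡ 8427 − 1379 ≡ 7048 (mod 8849).
Need 4236⁻¹ mod 8849. Extended Euclid on (8849, 4236):
8849 = 2·4236 + 377
4236 = 11·377 + 89
377 = 4·89 + 21
89 = 4·21 + 5
21 = 4·5 + 1
5 = 5·1 + 0
Back-substitute:
1 = 21 − 4·5
1 = −4·89 + 17·21
1 = 17·377 − 72·89
1 = −72·4236 + 809·377
1 = 809·8849 − 1690·4236
4236⁻¹ ≡ 7159 (mod 8849), so k ≡ 7159·7048 ≡ 8483 (mod 8849).
x = 1379 + 4236·8483 = 35935367.

35935367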